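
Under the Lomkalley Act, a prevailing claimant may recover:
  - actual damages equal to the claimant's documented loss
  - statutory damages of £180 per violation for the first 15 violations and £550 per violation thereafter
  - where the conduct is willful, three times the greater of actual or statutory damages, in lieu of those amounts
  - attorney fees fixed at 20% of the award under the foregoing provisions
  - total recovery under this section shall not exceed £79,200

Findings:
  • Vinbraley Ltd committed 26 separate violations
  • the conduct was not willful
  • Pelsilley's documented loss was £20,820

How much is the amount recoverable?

First 15 violations: 15 × £180 = £2,700
Remaining violations: (26 − 15) × £550 = £6,050
Statutory damages: £2,700 + £6,050 = £8,750
Conduct not willful: the in-lieu enhancement does not apply.
Actual plus statutory damages: £20,820 + £8,750 = £29,570
Attorney fees: 20% of £29,570 = £5,914
Total before cap: £29,570 + £5,914 = £35,484
Cap at £79,200: £35,484 is within the cap, no reduction.

£35,484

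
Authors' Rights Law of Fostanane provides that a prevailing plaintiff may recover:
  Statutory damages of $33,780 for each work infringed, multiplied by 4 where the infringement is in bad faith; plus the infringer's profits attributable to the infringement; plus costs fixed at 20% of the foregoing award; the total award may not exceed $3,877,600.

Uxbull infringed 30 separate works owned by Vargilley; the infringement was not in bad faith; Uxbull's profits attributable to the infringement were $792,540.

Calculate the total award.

Statutory damages: 30 × $33,780 = $1,013,400
Infringement not in bad faith: no ×4 enhancement.
Combined award: $1,013,400 + $792,540 = $1,805,940
Costs: 20% of $1,805,940 = $361,188
Award plus costs: $1,805,940 + $361,188 = $2,167,128
Cap at $3,877,600: $2,167,128 is within the cap, no reduction.

$2,167,128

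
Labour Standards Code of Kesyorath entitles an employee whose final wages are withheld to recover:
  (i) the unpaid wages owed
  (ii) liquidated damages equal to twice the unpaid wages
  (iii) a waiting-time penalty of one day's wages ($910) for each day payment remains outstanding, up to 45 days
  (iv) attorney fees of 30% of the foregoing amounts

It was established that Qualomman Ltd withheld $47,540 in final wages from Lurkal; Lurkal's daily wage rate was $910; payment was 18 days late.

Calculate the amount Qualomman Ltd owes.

Doubled: 2 × $47,540 = $95,080
Penalty days: min(18, 45) = 18
Waiting-time penalty: 18 × $910 = $16,380
Subtotal: $47,540 + $95,080 + $16,380 = $159,000
Attorney fees: 30% of $159,000 = $47,700
Total award: $159,000 + $47,700 = $206,700

$206,700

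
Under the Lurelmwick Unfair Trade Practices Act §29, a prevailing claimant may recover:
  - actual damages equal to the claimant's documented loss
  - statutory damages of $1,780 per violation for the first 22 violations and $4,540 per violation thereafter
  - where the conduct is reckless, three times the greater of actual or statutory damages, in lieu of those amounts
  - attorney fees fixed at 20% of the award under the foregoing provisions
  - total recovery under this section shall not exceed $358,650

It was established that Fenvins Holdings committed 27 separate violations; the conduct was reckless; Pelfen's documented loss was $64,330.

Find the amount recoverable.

$231,588

First 22 violations: 22 × $1,780 = $39,160
Remaining violations: (27 − 22) × $4,540 = $22,700
Statutory damages: $39,160 + $22,700 = $61,860
Greater of actual damages ($64,330) or statutory damages ($61,860): $64,330
Trebled: 3 × $64,330 = $192,990
Attorney fees: 20% of $192,990 = $38,598
Total before cap: $192,990 + $38,598 = $231,588
Cap at $358,650: $231,588 is within the cap, no reduction.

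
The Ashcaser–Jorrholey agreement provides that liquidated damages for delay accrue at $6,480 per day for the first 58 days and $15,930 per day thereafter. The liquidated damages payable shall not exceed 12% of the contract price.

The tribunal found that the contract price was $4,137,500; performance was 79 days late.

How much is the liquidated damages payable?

$496,500

First 58 days: 58 × $6,480 = $375,840
Remaining days: (79 − 58) × $15,930 = $334,530
Accrued per-day damages: $375,840 + $334,530 = $710,370
Cap: 12% of $4,137,500 = $496,500
Cap at $496,500: $710,370 exceeds the cap → $496,500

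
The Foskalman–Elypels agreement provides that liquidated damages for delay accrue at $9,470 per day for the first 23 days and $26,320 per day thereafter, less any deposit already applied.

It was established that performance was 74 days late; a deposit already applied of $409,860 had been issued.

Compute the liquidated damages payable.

First 23 days: 23 × $9,470 = $217,810
Remaining days: (74 − 23) × $26,320 = $1,342,320
Accrued per-day damages: $217,810 + $1,342,320 = $1,560,130
Less deposit already applied: $1,560,130 − $409,860 = $1,150,270

$1,150,270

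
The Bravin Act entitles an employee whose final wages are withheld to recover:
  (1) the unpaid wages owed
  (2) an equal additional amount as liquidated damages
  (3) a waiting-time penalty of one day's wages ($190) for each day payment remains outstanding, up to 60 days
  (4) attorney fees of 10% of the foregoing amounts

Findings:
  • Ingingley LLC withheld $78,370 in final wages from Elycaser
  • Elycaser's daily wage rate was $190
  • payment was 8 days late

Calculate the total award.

Liquidated damages (equal amount): $78,370
Penalty days: min(8, 60) = 8
Waiting-time penalty: 8 × $190 = $1,520
Subtotal: $78,370 + $78,370 + $1,520 = $158,260
Attorney fees: 10% of $158,260 = $15,826
Total award: $158,260 + $15,826 = $174,086

$174,086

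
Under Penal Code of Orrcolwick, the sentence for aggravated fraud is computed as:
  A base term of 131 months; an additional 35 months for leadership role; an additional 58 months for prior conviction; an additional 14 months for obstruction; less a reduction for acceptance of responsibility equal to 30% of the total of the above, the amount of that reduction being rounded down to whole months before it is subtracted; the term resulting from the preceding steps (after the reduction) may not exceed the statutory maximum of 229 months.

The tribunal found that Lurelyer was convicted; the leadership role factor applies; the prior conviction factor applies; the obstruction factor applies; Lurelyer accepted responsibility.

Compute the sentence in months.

Leadership role enhancement: +35 months
Prior conviction enhancement: +58 months
Obstruction enhancement: +14 months
Adjusted term: 131 months + 35 months + 58 months + 14 months = 238 months
Acceptance of responsibility reduction: 30% of 238 months = 71 months (rounded down)
After reduction: 238 − 71 = 167 months
Cap at 229 months: 167 months is within the cap, no reduction.

167 months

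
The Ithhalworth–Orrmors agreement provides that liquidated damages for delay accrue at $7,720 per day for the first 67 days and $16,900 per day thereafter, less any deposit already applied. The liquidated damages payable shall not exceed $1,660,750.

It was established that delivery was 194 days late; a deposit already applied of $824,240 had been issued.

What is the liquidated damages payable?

First 67 days: 67 × $7,720 = $517,240
Remaining days: (194 − 67) × $16,900 = $2,146,300
Accrued per-day damages: $517,240 + $2,146,300 = $2,663,540
Less deposit already applied: $2,663,540 − $824,240 = $1,839,300
Cap at $1,660,750: $1,839,300 exceeds the cap → $1,660,750

$1,660,750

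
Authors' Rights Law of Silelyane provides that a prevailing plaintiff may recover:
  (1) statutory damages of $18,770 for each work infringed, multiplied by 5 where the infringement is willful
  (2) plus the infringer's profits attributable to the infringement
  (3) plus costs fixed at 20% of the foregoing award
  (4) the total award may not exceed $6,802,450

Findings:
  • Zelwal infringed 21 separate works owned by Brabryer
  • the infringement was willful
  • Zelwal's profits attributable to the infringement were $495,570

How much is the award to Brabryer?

Award: $2,959,704

Statutory damages: 21 × $18,770 = $394,170
Multiplied by 5: 5 × $394,170 = $1,970,850
Combined award: $1,970,850 + $495,570 = $2,466,420
Costs: 20% of $2,466,420 = $493,284
Award plus costs: $2,466,420 + $493,284 = $2,959,704
Cap at $6,802,450: $2,959,704 is within the cap, no reduction.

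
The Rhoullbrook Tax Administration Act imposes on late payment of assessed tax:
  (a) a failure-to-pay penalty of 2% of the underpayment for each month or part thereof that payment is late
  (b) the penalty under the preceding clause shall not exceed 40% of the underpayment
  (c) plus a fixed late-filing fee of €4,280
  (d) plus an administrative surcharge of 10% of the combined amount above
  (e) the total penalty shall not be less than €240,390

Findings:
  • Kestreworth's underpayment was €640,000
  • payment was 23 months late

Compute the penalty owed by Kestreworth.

€286,308

Accrued rate: 2% × 23 = 46%, capped at 40% → 40%
Failure-to-pay penalty: 40% of €640,000 = €256,000
Penalty before surcharge: €256,000 + €4,280 = €260,280
Administrative surcharge: 10% of €260,280 = €26,028
Total penalty: €260,280 + €26,028 = €286,308
Minimum €240,390: €286,308 meets the minimum, no increase.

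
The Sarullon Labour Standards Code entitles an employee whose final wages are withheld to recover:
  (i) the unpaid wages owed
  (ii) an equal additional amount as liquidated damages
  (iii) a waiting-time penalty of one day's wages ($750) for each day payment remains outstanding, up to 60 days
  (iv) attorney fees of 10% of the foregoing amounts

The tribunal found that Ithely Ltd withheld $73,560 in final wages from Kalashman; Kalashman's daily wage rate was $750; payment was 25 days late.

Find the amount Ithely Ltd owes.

Liquidated damages (equal amount): $73,560
Penalty days: min(25, 60) = 25
Waiting-time penalty: 25 × $750 = $18,750
Subtotal: $73,560 + $73,560 + $18,750 = $165,870
Attorney fees: 10% of $165,870 = $16,587
Total award: $165,870 + $16,587 = $182,457

$182,457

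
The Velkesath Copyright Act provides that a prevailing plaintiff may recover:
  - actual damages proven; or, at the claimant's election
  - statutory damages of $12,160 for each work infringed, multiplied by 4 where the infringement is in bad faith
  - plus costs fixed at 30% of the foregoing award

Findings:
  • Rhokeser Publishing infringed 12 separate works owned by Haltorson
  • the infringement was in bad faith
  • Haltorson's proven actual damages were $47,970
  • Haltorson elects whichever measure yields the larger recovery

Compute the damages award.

Statutory damages: 12 × $12,160 = $145,920
Multiplied by 4: 4 × $145,920 = $583,680
Greater of actual damages ($47,970) or enhanced statutory damages ($583,680): $583,680
Costs: 30% of $583,680 = $175,104
Award plus costs: $583,680 + $175,104 = $758,784

$758,784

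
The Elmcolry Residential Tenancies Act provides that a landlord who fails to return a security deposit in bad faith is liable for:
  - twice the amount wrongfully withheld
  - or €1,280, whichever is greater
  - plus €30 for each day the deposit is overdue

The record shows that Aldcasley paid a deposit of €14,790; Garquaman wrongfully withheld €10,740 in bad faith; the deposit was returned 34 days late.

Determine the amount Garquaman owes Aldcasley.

Recovery: €22,500

Doubled: 2 × €10,740 = €21,480
Minimum €1,280: €21,480 meets the minimum, no increase.
Late-return penalty: 34 × €30 = €1,020
Damages plus late penalty: €21,480 + €1,020 = €22,500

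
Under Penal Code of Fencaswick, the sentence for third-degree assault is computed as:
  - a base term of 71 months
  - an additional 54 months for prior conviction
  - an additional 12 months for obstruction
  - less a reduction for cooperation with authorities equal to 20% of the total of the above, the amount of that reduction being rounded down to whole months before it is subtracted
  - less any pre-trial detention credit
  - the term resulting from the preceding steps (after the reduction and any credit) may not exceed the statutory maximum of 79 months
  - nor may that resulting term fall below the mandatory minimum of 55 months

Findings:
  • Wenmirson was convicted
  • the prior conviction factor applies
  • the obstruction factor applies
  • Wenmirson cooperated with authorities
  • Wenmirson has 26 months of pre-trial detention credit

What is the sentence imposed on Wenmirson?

Prior conviction enhancement: +54 months
Obstruction enhancement: +12 months
Adjusted term: 71 months + 54 months + 12 months = 137 months
Cooperation with authorities reduction: 20% of 137 months = 27 months (rounded down)
After reduction: 137 − 27 = 110 months
Less pre-trial detention credit: 110 months − 26 months = 84 months
Cap at 79 months: 84 months exceeds the cap → 79 months
Minimum 55 months: 79 months meets the minimum, no increase.

79 months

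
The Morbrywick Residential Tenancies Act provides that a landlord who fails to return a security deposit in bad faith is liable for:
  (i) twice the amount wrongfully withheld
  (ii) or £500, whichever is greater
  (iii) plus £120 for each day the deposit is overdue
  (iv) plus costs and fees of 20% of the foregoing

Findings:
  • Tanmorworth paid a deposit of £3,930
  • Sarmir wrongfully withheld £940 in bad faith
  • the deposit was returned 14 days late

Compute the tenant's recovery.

Doubled: 2 × £940 = £1,880
Minimum £500: £1,880 meets the minimum, no increase.
Late-return penalty: 14 × £120 = £1,680
Damages plus late penalty: £1,880 + £1,680 = £3,560
Costs and fees: 20% of £3,560 = £712
Total recovery: £3,560 + £712 = £4,272

£4,272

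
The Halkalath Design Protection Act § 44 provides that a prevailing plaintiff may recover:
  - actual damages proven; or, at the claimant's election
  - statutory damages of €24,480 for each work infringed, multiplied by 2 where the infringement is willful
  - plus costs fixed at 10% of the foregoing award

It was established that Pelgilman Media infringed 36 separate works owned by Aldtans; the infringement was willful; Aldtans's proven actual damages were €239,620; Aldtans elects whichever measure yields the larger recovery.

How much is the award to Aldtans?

€1,938,816

Statutory damages: 36 × €24,480 = €881,280
Doubled: 2 × €881,280 = €1,762,560
Greater of actual damages (€239,620) or enhanced statutory damages (€1,762,560): €1,762,560
Costs: 10% of €1,762,560 = €176,256
Award plus costs: €1,762,560 + €176,256 = €1,938,816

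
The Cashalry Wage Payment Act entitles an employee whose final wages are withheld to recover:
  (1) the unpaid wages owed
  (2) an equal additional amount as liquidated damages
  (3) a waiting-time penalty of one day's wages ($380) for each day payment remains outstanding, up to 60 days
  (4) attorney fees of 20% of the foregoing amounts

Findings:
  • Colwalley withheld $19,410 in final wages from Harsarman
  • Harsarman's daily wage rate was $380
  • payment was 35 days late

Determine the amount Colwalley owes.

$62,544

Liquidated damages (equal amount): $19,410
Penalty days: min(35, 60) = 35
Waiting-time penalty: 35 × $380 = $13,300
Subtotal: $19,410 + $19,410 + $13,300 = $52,120
Attorney fees: 20% of $52,120 = $10,424
Total award: $52,120 + $10,424 = $62,544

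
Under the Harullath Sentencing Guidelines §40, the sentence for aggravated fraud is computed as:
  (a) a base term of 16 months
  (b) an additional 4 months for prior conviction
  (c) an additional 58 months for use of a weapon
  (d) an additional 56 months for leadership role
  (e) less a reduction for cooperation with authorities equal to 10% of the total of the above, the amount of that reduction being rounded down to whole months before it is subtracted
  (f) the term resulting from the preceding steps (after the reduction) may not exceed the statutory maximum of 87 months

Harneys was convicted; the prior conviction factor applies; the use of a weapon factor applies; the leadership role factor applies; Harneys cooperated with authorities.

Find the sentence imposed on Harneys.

87 months

Prior conviction enhancement: +4 months
Use of a weapon enhancement: +58 months
Leadership role enhancement: +56 months
Adjusted term: 16 months + 4 months + 58 months + 56 months = 134 months
Cooperation with authorities reduction: 10% of 134 months = 13 months (rounded down)
After reduction: 134 − 13 = 121 months
Cap at 87 months: 121 months exceeds the cap → 87 months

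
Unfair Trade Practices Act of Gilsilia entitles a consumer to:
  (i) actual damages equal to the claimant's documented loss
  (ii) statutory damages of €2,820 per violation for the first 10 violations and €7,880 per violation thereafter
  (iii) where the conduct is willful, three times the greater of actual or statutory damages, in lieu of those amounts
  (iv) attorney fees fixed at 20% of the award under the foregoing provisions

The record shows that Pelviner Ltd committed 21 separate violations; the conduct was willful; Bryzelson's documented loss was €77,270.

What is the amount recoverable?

First 10 violations: 10 × €2,820 = €28,200
Remaining violations: (21 − 10) × €7,880 = €86,680
Statutory damages: €28,200 + €86,680 = €114,880
Greater of actual damages (€77,270) or statutory damages (€114,880): €114,880
Trebled: 3 × €114,880 = €344,640
Attorney fees: 20% of €344,640 = €68,928
Total recovery: €344,640 + €68,928 = €413,568

€413,568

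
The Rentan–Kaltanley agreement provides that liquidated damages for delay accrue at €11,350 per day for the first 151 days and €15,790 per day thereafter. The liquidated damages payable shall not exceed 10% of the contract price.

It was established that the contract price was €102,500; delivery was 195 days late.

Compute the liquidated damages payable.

€10,250

First 151 days: 151 × €11,350 = €1,713,850
Remaining days: (195 − 151) × €15,790 = €694,760
Accrued per-day damages: €1,713,850 + €694,760 = €2,408,610
Cap: 10% of €102,500 = €10,250
Cap at €10,250: €2,408,610 exceeds the cap → €10,250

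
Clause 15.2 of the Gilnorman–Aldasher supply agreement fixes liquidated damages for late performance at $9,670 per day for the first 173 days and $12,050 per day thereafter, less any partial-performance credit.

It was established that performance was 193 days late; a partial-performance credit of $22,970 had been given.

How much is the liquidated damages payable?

First 173 days: 173 × $9,670 = $1,672,910
Remaining days: (193 − 173) × $12,050 = $241,000
Accrued per-day damages: $1,672,910 + $241,000 = $1,913,910
Less partial-performance credit: $1,913,910 − $22,970 = $1,890,940

Liquidated damages: $1,890,940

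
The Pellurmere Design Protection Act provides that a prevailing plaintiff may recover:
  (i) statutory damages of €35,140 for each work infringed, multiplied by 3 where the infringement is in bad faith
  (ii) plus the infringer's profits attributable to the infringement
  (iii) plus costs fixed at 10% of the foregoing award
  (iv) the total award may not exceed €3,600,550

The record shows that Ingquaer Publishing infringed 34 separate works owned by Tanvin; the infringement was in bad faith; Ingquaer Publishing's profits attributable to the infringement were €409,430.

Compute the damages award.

€3,600,550

Statutory damages: 34 × €35,140 = €1,194,760
Trebled: 3 × €1,194,760 = €3,584,280
Combined award: €3,584,280 + €409,430 = €3,993,710
Costs: 10% of €3,993,710 = €399,371
Award plus costs: €3,993,710 + €399,371 = €4,393,081
Cap at €3,600,550: €4,393,081 exceeds the cap → €3,600,550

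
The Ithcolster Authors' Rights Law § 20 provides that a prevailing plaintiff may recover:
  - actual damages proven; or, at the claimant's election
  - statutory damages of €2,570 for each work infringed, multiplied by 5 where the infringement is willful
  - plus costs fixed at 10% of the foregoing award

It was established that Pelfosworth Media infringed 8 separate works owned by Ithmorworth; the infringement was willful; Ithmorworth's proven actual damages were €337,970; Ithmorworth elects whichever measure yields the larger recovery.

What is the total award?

Award: €371,767

Statutory damages: 8 × €2,570 = €20,560
Multiplied by 5: 5 × €20,560 = €102,800
Greater of actual damages (€337,970) or enhanced statutory damages (€102,800): €337,970
Costs: 10% of €337,970 = €33,797
Award plus costs: €337,970 + €33,797 = €371,767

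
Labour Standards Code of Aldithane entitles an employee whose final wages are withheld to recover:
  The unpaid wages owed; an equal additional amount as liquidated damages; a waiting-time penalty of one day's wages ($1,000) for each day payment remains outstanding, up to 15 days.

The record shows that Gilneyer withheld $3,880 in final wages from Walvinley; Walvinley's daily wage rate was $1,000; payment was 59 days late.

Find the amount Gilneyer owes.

Liquidated damages (equal amount): $3,880
Penalty days: min(59, 15) = 15
Waiting-time penalty: 15 × $1,000 = $15,000
Total award: $3,880 + $3,880 + $15,000 = $22,760

$22,760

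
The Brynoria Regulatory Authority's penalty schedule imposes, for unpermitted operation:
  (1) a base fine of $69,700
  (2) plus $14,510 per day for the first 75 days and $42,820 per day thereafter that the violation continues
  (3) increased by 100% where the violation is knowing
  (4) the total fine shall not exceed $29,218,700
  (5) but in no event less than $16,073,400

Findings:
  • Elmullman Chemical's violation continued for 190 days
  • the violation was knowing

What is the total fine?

First 75 days: 75 × $14,510 = $1,088,250
Remaining days: (190 − 75) × $42,820 = $4,924,300
Per-day component: $1,088,250 + $4,924,300 = $6,012,550
Base plus per-day: $69,700 + $6,012,550 = $6,082,250
Enhancement: 100% of $6,082,250 = $6,082,250
Enhanced fine: $6,082,250 + $6,082,250 = $12,164,500
Cap at $29,218,700: $12,164,500 is within the cap, no reduction.
Minimum $16,073,400: $12,164,500 is below the minimum → $16,073,400

Civil penalty: $16,073,400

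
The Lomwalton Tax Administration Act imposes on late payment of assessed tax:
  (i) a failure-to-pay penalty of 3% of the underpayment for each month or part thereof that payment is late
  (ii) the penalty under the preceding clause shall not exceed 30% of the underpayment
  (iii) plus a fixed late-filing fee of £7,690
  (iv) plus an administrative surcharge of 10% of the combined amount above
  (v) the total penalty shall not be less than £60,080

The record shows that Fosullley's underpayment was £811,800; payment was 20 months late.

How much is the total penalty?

£276,353

Accrued rate: 3% × 20 = 60%, capped at 30% → 30%
Failure-to-pay penalty: 30% of £811,800 = £243,540
Penalty before surcharge: £243,540 + £7,690 = £251,230
Administrative surcharge: 10% of £251,230 = £25,123
Total penalty: £251,230 + £25,123 = £276,353
Minimum £60,080: £276,353 meets the minimum, no increase.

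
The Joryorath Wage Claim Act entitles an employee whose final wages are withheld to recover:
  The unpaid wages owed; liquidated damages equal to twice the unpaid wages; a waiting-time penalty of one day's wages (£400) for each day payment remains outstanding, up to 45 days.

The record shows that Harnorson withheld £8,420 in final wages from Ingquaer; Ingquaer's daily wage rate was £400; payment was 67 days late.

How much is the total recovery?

£43,260

Doubled: 2 × £8,420 = £16,840
Penalty days: min(67, 45) = 45
Waiting-time penalty: 45 × £400 = £18,000
Total award: £8,420 + £16,840 + £18,000 = £43,260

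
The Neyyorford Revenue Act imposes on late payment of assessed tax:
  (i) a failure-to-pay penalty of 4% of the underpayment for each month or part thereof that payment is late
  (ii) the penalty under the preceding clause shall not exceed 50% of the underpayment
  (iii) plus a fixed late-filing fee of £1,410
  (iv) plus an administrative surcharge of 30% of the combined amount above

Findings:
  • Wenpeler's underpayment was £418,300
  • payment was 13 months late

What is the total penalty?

Penalty: £273,728

Accrued rate: 4% × 13 = 52%, capped at 50% → 50%
Failure-to-pay penalty: 50% of £418,300 = £209,150
Penalty before surcharge: £209,150 + £1,410 = £210,560
Administrative surcharge: 30% of £210,560 = £63,168
Total penalty: £210,560 + £63,168 = £273,728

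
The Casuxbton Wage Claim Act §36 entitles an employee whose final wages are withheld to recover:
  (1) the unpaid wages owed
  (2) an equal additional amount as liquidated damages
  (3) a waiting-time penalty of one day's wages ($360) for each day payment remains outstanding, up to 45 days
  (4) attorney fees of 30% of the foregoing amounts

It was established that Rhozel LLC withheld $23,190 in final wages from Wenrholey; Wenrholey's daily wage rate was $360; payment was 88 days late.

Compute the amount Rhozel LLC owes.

$81,354

Liquidated damages (equal amount): $23,190
Penalty days: min(88, 45) = 45
Waiting-time penalty: 45 × $360 = $16,200
Subtotal: $23,190 + $23,190 + $16,200 = $62,580
Attorney fees: 30% of $62,580 = $18,774
Total award: $62,580 + $18,774 = $81,354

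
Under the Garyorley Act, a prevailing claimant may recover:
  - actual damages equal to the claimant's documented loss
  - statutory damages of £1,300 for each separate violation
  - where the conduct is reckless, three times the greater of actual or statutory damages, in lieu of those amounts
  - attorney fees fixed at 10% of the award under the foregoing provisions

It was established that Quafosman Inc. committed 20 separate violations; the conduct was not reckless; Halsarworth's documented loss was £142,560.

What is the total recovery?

Total recovery: £185,416

Statutory damages: 20 × £1,300 = £26,000
Conduct not reckless: the in-lieu enhancement does not apply.
Actual plus statutory damages: £142,560 + £26,000 = £168,560
Attorney fees: 10% of £168,560 = £16,856
Total recovery: £168,560 + £16,856 = £185,416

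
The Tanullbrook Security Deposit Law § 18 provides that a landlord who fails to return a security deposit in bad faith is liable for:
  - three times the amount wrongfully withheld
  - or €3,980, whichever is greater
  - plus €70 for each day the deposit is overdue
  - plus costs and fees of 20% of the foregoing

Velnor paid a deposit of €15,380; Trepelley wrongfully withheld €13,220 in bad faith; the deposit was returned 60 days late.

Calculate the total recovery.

€52,632

Trebled: 3 × €13,220 = €39,660
Minimum €3,980: €39,660 meets the minimum, no increase.
Late-return penalty: 60 × €70 = €4,200
Damages plus late penalty: €39,660 + €4,200 = €43,860
Costs and fees: 20% of €43,860 = €8,772
Total recovery: €43,860 + €8,772 = €52,632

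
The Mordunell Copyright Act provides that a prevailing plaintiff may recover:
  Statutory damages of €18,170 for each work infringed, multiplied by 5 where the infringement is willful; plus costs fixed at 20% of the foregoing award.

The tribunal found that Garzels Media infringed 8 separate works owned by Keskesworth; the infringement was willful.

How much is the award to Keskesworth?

Statutory damages: 8 × €18,170 = €145,360
Multiplied by 5: 5 × €145,360 = €726,800
Costs: 20% of €726,800 = €145,360
Award plus costs: €726,800 + €145,360 = €872,160

Award: €872,160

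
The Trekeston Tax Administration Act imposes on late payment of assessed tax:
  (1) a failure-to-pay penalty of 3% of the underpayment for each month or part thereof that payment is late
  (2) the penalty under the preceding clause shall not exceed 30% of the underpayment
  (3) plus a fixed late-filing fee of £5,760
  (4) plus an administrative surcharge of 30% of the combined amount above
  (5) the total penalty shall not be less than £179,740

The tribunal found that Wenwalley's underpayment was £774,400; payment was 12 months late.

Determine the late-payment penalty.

Accrued rate: 3% × 12 = 36%, capped at 30% → 30%
Failure-to-pay penalty: 30% of £774,400 = £232,320
Penalty before surcharge: £232,320 + £5,760 = £238,080
Administrative surcharge: 30% of £238,080 = £71,424
Total penalty: £238,080 + £71,424 = £309,504
Minimum £179,740: £309,504 meets the minimum, no increase.

£309,504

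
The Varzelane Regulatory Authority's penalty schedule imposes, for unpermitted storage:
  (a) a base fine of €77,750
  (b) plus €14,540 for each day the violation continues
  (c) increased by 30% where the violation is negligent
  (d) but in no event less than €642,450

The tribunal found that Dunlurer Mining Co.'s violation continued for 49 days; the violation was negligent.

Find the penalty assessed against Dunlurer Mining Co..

Per-day component: 49 × €14,540 = €712,460
Base plus per-day: €77,750 + €712,460 = €790,210
Enhancement: 30% of €790,210 = €237,063
Enhanced fine: €790,210 + €237,063 = €1,027,273
Minimum €642,450: €1,027,273 meets the minimum, no increase.

€1,027,273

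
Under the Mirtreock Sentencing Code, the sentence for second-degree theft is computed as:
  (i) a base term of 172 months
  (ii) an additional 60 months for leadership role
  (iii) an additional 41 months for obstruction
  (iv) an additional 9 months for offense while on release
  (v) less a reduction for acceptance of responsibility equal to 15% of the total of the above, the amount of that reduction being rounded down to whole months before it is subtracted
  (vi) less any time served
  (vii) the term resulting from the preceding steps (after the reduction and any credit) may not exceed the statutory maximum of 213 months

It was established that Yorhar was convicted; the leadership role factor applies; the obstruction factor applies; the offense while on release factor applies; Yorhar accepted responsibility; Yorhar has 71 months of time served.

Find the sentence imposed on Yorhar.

169 months

Leadership role enhancement: +60 months
Obstruction enhancement: +41 months
Offense while on release enhancement: +9 months
Adjusted term: 172 months + 60 months + 41 months + 9 months = 282 months
Acceptance of responsibility reduction: 15% of 282 months = 42 months (rounded down)
After reduction: 282 − 42 = 240 months
Less time served: 240 months − 71 months = 169 months
Cap at 213 months: 169 months is within the cap, no reduction.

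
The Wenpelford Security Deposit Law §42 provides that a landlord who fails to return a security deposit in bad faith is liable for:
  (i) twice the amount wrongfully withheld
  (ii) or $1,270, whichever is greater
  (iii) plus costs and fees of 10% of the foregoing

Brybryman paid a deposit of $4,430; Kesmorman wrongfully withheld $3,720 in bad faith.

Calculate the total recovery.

Doubled: 2 × $3,720 = $7,440
Minimum $1,270: $7,440 meets the minimum, no increase.
Costs and fees: 10% of $7,440 = $744
Total recovery: $7,440 + $744 = $8,184

Recovery: $8,184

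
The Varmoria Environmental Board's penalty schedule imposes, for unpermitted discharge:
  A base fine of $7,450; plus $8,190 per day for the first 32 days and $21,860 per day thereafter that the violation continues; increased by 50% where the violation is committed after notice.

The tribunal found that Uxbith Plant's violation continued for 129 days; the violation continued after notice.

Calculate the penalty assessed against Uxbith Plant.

Civil penalty: $3,584,925

First 32 days: 32 × $8,190 = $262,080
Remaining days: (129 − 32) × $21,860 = $2,120,420
Per-day component: $262,080 + $2,120,420 = $2,382,500
Base plus per-day: $7,450 + $2,382,500 = $2,389,950
Enhancement: 50% of $2,389,950 = $1,194,975
Enhanced fine: $2,389,950 + $1,194,975 = $3,584,925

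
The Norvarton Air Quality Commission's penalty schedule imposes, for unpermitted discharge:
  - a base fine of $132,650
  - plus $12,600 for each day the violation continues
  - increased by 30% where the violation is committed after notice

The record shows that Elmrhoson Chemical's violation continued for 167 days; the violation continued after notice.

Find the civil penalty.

Per-day component: 167 × $12,600 = $2,104,200
Base plus per-day: $132,650 + $2,104,200 = $2,236,850
Enhancement: 30% of $2,236,850 = $671,055
Enhanced fine: $2,236,850 + $671,055 = $2,907,905

$2,907,905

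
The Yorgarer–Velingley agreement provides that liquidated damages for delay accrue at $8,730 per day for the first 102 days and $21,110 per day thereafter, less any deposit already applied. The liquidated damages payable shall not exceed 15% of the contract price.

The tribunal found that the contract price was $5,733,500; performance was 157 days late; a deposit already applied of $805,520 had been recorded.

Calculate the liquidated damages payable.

$860,025

First 102 days: 102 × $8,730 = $890,460
Remaining days: (157 − 102) × $21,110 = $1,161,050
Accrued per-day damages: $890,460 + $1,161,050 = $2,051,510
Less deposit already applied: $2,051,510 − $805,520 = $1,245,990
Cap: 15% of $5,733,500 = $860,025
Cap at $860,025: $1,245,990 exceeds the cap → $860,025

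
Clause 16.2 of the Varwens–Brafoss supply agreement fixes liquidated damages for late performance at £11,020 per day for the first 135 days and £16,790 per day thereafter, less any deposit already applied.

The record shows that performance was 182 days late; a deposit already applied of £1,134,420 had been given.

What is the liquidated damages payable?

Liquidated damages: £1,142,410

First 135 days: 135 × £11,020 = £1,487,700
Remaining days: (182 − 135) × £16,790 = £789,130
Accrued per-day damages: £1,487,700 + £789,130 = £2,276,830
Less deposit already applied: £2,276,830 − £1,134,420 = £1,142,410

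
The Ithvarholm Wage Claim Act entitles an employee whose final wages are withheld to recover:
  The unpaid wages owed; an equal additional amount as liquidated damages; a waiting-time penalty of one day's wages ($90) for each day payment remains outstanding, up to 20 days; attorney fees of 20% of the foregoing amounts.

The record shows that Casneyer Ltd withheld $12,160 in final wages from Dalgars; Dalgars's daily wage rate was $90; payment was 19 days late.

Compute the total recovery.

$31,236

Liquidated damages (equal amount): $12,160
Penalty days: min(19, 20) = 19
Waiting-time penalty: 19 × $90 = $1,710
Subtotal: $12,160 + $12,160 + $1,710 = $26,030
Attorney fees: 20% of $26,030 = $5,206
Total award: $26,030 + $5,206 = $31,236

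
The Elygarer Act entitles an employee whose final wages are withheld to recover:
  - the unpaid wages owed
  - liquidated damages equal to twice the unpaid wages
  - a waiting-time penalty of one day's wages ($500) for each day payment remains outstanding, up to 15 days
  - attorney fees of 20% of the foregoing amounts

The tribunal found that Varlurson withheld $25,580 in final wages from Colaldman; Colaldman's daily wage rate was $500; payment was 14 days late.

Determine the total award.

Doubled: 2 × $25,580 = $51,160
Penalty days: min(14, 15) = 14
Waiting-time penalty: 14 × $500 = $7,000
Subtotal: $25,580 + $51,160 + $7,000 = $83,740
Attorney fees: 20% of $83,740 = $16,748
Total award: $83,740 + $16,748 = $100,488

$100,488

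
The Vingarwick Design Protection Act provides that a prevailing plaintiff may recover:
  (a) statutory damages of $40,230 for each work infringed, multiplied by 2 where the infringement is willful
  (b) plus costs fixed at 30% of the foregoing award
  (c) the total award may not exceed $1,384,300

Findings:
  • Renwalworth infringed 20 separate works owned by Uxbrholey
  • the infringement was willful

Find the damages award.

$1,384,300

Statutory damages: 20 × $40,230 = $804,600
Doubled: 2 × $804,600 = $1,609,200
Costs: 30% of $1,609,200 = $482,760
Award plus costs: $1,609,200 + $482,760 = $2,091,960
Cap at $1,384,300: $2,091,960 exceeds the cap → $1,384,300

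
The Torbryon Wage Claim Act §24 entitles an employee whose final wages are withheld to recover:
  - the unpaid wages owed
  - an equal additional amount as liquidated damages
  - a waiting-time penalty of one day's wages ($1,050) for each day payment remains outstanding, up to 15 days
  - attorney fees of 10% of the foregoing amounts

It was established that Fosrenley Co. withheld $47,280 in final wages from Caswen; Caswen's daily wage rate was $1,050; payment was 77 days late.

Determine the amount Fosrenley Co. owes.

Liquidated damages (equal amount): $47,280
Penalty days: min(77, 15) = 15
Waiting-time penalty: 15 × $1,050 = $15,750
Subtotal: $47,280 + $47,280 + $15,750 = $110,310
Attorney fees: 10% of $110,310 = $11,031
Total award: $110,310 + $11,031 = $121,341

$121,341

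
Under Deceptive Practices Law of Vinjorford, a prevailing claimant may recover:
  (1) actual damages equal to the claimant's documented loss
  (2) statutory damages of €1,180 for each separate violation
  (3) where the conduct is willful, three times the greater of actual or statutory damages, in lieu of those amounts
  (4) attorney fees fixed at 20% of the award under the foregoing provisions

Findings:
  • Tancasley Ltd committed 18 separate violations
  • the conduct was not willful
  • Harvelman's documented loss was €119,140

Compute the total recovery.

€168,456

Statutory damages: 18 × €1,180 = €21,240
Conduct not willful: the in-lieu enhancement does not apply.
Actual plus statutory damages: €119,140 + €21,240 = €140,380
Attorney fees: 20% of €140,380 = €28,076
Total recovery: €140,380 + €28,076 = €168,456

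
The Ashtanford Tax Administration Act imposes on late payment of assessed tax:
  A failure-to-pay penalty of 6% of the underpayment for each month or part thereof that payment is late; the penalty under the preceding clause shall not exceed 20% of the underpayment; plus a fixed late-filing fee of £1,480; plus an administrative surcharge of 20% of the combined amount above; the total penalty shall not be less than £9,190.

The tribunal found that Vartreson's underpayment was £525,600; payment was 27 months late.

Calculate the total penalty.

Accrued rate: 6% × 27 = 162%, capped at 20% → 20%
Failure-to-pay penalty: 20% of £525,600 = £105,120
Penalty before surcharge: £105,120 + £1,480 = £106,600
Administrative surcharge: 20% of £106,600 = £21,320
Total penalty: £106,600 + £21,320 = £127,920
Minimum £9,190: £127,920 meets the minimum, no increase.

£127,920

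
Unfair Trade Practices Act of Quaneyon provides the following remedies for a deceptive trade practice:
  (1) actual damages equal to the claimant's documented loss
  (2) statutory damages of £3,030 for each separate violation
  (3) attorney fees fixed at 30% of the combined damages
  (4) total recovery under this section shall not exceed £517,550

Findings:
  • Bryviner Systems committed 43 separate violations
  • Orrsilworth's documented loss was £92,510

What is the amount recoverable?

£289,640

Statutory damages: 43 × £3,030 = £130,290
Combined damages: £92,510 + £130,290 = £222,800
Attorney fees: 30% of £222,800 = £66,840
Total before cap: £222,800 + £66,840 = £289,640
Cap at £517,550: £289,640 is within the cap, no reduction.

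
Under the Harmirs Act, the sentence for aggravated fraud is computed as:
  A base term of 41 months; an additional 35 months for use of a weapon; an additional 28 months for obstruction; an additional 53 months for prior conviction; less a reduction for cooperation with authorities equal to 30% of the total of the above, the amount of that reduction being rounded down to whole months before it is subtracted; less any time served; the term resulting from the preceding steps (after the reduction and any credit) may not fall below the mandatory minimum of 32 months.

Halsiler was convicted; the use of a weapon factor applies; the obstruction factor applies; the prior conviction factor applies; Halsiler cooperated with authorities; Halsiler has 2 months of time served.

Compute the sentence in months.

108 months

Use of a weapon enhancement: +35 months
Obstruction enhancement: +28 months
Prior conviction enhancement: +53 months
Adjusted term: 41 months + 35 months + 28 months + 53 months = 157 months
Cooperation with authorities reduction: 30% of 157 months = 47 months (rounded down)
After reduction: 157 − 47 = 110 months
Less time served: 110 months − 2 months = 108 months
Minimum 32 months: 108 months meets the minimum, no increase.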